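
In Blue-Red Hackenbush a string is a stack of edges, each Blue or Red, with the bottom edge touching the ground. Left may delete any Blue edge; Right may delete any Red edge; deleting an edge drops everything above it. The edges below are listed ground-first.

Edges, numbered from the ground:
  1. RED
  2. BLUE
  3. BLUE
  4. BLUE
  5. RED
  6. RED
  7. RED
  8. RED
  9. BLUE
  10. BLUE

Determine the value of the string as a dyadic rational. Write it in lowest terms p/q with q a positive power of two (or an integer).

Build g(s[:k]) for k = 1..10, string s = RED BLUE BLUE BLUE RED RED RED RED BLUE BLUE.
R: Left { none }, Right { 0 } => simplest -1
RB: Left { -1 }, Right { 0 } => simplest -1/2
RBB: Left { -1,-1/2 }, Right { 0 } => simplest -1/4
RBBB: Left { -1,-1/2,-1/4 }, Right { 0 } => simplest -1/8
RBBBR: Left { -1,-1/2,-1/4 }, Right { -1/8,0 } => simplest -3/16
RBBBRR: Left { -1,-1/2,-1/4 }, Right { -3/16,-1/8,0 } => simplest -7/32
RBBBRRR: Left { -1,-1/2,-1/4 }, Right { -7/32,-3/16,-1/8,0 } => simplest -15/64
RBBBRRRR: Left { -1,-1/2,-1/4 }, Right { -15/64,-7/32,-3/16,-1/8,0 } => simplest -31/128
RBBBRRRRB: Left { -1,-1/2,-1/4,-31/128 }, Right { -15/64,-7/32,-3/16,-1/8,0 } => simplest -61/256
RBBBRRRRBB: Left { -1,-1/2,-1/4,-31/128,-61/256 }, Right { -15/64,-7/32,-3/16,-1/8,0 } => simplest -121/512

-121/512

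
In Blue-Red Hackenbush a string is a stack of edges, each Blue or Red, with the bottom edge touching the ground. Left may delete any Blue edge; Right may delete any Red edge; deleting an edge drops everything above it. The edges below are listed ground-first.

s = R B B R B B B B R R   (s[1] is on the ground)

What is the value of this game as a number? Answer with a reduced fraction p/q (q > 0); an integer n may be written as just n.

-135/512

v(R) = {  | 0 } -> -1
v(RB) = { -1 | 0 } -> -1/2
v(RBB) = { -1; -1/2 | 0 } -> -1/4
v(RBBR) = { -1; -1/2 | -1/4; 0 } -> -3/8
v(RBBRB) = { -1; -1/2; -3/8 | -1/4; 0 } -> -5/16
v(RBBRBB) = { -1; -1/2; -3/8; -5/16 | -1/4; 0 } -> -9/32
v(RBBRBBB) = { -1; -1/2; -3/8; -5/16; -9/32 | -1/4; 0 } -> -17/64
v(RBBRBBBB) = { -1; -1/2; -3/8; -5/16; -9/32; -17/64 | -1/4; 0 } -> -33/128
v(RBBRBBBBR) = { -1; -1/2; -3/8; -5/16; -9/32; -17/64 | -33/128; -1/4; 0 } -> -67/256
v(RBBRBBBBRR) = { -1; -1/2; -3/8; -5/16; -9/32; -17/64 | -67/256; -33/128; -1/4; 0 } -> -135/512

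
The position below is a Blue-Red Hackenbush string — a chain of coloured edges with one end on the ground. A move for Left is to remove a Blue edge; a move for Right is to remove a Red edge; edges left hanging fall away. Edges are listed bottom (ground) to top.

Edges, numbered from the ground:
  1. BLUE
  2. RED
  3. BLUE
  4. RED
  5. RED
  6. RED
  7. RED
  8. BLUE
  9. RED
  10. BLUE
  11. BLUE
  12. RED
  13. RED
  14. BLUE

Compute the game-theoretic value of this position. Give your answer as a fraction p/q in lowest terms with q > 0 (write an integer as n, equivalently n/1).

Prefix values for BLUE RED BLUE RED RED RED RED BLUE RED BLUE BLUE RED RED BLUE via {L|R} + simplicity:
g(B) = { 0 | none } → 1
g(BR) = { 0 | 1 } → 1/2
g(BRB) = { 0 1/2 | 1 } → 3/4
g(BRBR) = { 0 1/2 | 3/4 1 } → 5/8
g(BRBRR) = { 0 1/2 | 5/8 3/4 1 } → 9/16
g(BRBRRR) = { 0 1/2 | 9/16 5/8 3/4 1 } → 17/32
g(BRBRRRR) = { 0 1/2 | 17/32 9/16 5/8 3/4 1 } → 33/64
g(BRBRRRRB) = { 0 1/2 33/64 | 17/32 9/16 5/8 3/4 1 } → 67/128
g(BRBRRRRBR) = { 0 1/2 33/64 | 67/128 17/32 9/16 5/8 3/4 1 } → 133/256
g(BRBRRRRBRB) = { 0 1/2 33/64 133/256 | 67/128 17/32 9/16 5/8 3/4 1 } → 267/512
g(BRBRRRRBRBB) = { 0 1/2 33/64 133/256 267/512 | 67/128 17/32 9/16 5/8 3/4 1 } → 535/1024
g(BRBRRRRBRBBR) = { 0 1/2 33/64 133/256 267/512 | 535/1024 67/128 17/32 9/16 5/8 3/4 1 } → 1069/2048
g(BRBRRRRBRBBRR) = { 0 1/2 33/64 133/256 267/512 | 1069/2048 535/1024 67/128 17/32 9/16 5/8 3/4 1 } → 2137/4096
g(BRBRRRRBRBBRRB) = { 0 1/2 33/64 133/256 267/512 2137/4096 | 1069/2048 535/1024 67/128 17/32 9/16 5/8 3/4 1 } → 4275/8192

4275/8192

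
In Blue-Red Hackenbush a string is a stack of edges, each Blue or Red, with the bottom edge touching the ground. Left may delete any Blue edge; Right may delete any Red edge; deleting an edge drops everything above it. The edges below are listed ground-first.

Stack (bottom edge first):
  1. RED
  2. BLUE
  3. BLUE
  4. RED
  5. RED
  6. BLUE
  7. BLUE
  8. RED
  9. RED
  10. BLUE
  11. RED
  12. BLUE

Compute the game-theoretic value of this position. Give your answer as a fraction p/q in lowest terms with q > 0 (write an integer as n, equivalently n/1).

-821/2048

R: Left { ∅ }, Right { 0 } -> simplest -1
RB: Left { -1 }, Right { 0 } -> simplest -1/2
RBB: Left { -1; -1/2 }, Right { 0 } -> simplest -1/4
RBBR: Left { -1; -1/2 }, Right { -1/4; 0 } -> simplest -3/8
RBBRR: Left { -1; -1/2 }, Right { -3/8; -1/4; 0 } -> simplest -7/16
RBBRRB: Left { -1; -1/2; -7/16 }, Right { -3/8; -1/4; 0 } -> simplest -13/32
RBBRRBB: Left { -1; -1/2; -7/16; -13/32 }, Right { -3/8; -1/4; 0 } -> simplest -25/64
RBBRRBBR: Left { -1; -1/2; -7/16; -13/32 }, Right { -25/64; -3/8; -1/4; 0 } -> simplest -51/128
RBBRRBBRR: Left { -1; -1/2; -7/16; -13/32 }, Right { -51/128; -25/64; -3/8; -1/4; 0 } -> simplest -103/256
RBBRRBBRRB: Left { -1; -1/2; -7/16; -13/32; -103/256 }, Right { -51/128; -25/64; -3/8; -1/4; 0 } -> simplest -205/512
RBBRRBBRRBR: Left { -1; -1/2; -7/16; -13/32; -103/256 }, Right { -205/512; -51/128; -25/64; -3/8; -1/4; 0 } -> simplest -411/1024
RBBRRBBRRBRB: Left { -1; -1/2; -7/16; -13/32; -103/256; -411/1024 }, Right { -205/512; -51/128; -25/64; -3/8; -1/4; 0 } -> simplest -821/2048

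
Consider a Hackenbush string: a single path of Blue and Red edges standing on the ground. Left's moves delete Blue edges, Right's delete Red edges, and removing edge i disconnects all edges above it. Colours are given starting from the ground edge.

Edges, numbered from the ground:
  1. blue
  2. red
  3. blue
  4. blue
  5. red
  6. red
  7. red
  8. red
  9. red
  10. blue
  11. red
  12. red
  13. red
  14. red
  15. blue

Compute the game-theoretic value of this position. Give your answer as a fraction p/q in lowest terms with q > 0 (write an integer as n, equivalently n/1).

Recurse on prefixes of the 15-edge string blue red blue blue red red red red red blue red red red red blue:
v_1 [b]  L=[0]  R=[—]  so 1
v_2 [br]  L=[0]  R=[1]  so 1/2
v_3 [brb]  L=[0,1/2]  R=[1]  so 3/4
v_4 [brbb]  L=[0,1/2,3/4]  R=[1]  so 7/8
v_5 [brbbr]  L=[0,1/2,3/4]  R=[7/8,1]  so 13/16
v_6 [brbbrr]  L=[0,1/2,3/4]  R=[13/16,7/8,1]  so 25/32
v_7 [brbbrrr]  L=[0,1/2,3/4]  R=[25/32,13/16,7/8,1]  so 49/64
v_8 [brbbrrrr]  L=[0,1/2,3/4]  R=[49/64,25/32,13/16,7/8,1]  so 97/128
v_9 [brbbrrrrr]  L=[0,1/2,3/4]  R=[97/128,49/64,25/32,13/16,7/8,1]  so 193/256
v_10 [brbbrrrrrb]  L=[0,1/2,3/4,193/256]  R=[97/128,49/64,25/32,13/16,7/8,1]  so 387/512
v_11 [brbbrrrrrbr]  L=[0,1/2,3/4,193/256]  R=[387/512,97/128,49/64,25/32,13/16,7/8,1]  so 773/1024
v_12 [brbbrrrrrbrr]  L=[0,1/2,3/4,193/256]  R=[773/1024,387/512,97/128,49/64,25/32,13/16,7/8,1]  so 1545/2048
v_13 [brbbrrrrrbrrr]  L=[0,1/2,3/4,193/256]  R=[1545/2048,773/1024,387/512,97/128,49/64,25/32,13/16,7/8,1]  so 3089/4096
v_14 [brbbrrrrrbrrrr]  L=[0,1/2,3/4,193/256]  R=[3089/4096,1545/2048,773/1024,387/512,97/128,49/64,25/32,13/16,7/8,1]  so 6177/8192
v_15 [brbbrrrrrbrrrrb]  L=[0,1/2,3/4,193/256,6177/8192]  R=[3089/4096,1545/2048,773/1024,387/512,97/128,49/64,25/32,13/16,7/8,1]  so 12355/16384

12355/16384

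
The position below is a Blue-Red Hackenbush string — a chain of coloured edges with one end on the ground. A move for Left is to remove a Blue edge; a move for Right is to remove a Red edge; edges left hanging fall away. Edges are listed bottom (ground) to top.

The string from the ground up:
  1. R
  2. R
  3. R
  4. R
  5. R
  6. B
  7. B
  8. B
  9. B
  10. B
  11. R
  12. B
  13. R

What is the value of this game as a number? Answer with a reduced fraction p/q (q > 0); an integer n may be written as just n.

-1035/256

G_1 [R]  L=[·]  R=[0]  = -1
G_2 [RR]  L=[·]  R=[-1 0]  = -2
G_3 [RRR]  L=[·]  R=[-2 -1 0]  = -3
G_4 [RRRR]  L=[·]  R=[-3 -2 -1 0]  = -4
G_5 [RRRRR]  L=[·]  R=[-4 -3 -2 -1 0]  = -5
G_6 [RRRRRB]  L=[-5]  R=[-4 -3 -2 -1 0]  = -9/2
G_7 [RRRRRBB]  L=[-5 -9/2]  R=[-4 -3 -2 -1 0]  = -17/4
G_8 [RRRRRBBB]  L=[-5 -9/2 -17/4]  R=[-4 -3 -2 -1 0]  = -33/8
G_9 [RRRRRBBBB]  L=[-5 -9/2 -17/4 -33/8]  R=[-4 -3 -2 -1 0]  = -65/16
G_10 [RRRRRBBBBB]  L=[-5 -9/2 -17/4 -33/8 -65/16]  R=[-4 -3 -2 -1 0]  = -129/32
G_11 [RRRRRBBBBBR]  L=[-5 -9/2 -17/4 -33/8 -65/16]  R=[-129/32 -4 -3 -2 -1 0]  = -259/64
G_12 [RRRRRBBBBBRB]  L=[-5 -9/2 -17/4 -33/8 -65/16 -259/64]  R=[-129/32 -4 -3 -2 -1 0]  = -517/128
G_13 [RRRRRBBBBBRBR]  L=[-5 -9/2 -17/4 -33/8 -65/16 -259/64]  R=[-517/128 -129/32 -4 -3 -2 -1 0]  = -1035/256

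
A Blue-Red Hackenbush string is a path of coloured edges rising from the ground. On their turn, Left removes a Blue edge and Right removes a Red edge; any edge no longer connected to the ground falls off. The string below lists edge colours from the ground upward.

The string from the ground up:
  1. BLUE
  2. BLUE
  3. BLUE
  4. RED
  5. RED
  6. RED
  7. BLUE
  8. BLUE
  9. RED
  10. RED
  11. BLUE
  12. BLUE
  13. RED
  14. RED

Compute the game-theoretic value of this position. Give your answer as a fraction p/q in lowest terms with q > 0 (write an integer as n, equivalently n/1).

4505/2048

g_1 [B]  L=[0]  R=[—]  ⇒ 1
g_2 [BB]  L=[0,1]  R=[—]  ⇒ 2
g_3 [BBB]  L=[0,1,2]  R=[—]  ⇒ 3
g_4 [BBBR]  L=[0,1,2]  R=[3]  ⇒ 5/2
g_5 [BBBRR]  L=[0,1,2]  R=[5/2,3]  ⇒ 9/4
g_6 [BBBRRR]  L=[0,1,2]  R=[9/4,5/2,3]  ⇒ 17/8
g_7 [BBBRRRB]  L=[0,1,2,17/8]  R=[9/4,5/2,3]  ⇒ 35/16
g_8 [BBBRRRBB]  L=[0,1,2,17/8,35/16]  R=[9/4,5/2,3]  ⇒ 71/32
g_9 [BBBRRRBBR]  L=[0,1,2,17/8,35/16]  R=[71/32,9/4,5/2,3]  ⇒ 141/64
g_10 [BBBRRRBBRR]  L=[0,1,2,17/8,35/16]  R=[141/64,71/32,9/4,5/2,3]  ⇒ 281/128
g_11 [BBBRRRBBRRB]  L=[0,1,2,17/8,35/16,281/128]  R=[141/64,71/32,9/4,5/2,3]  ⇒ 563/256
g_12 [BBBRRRBBRRBB]  L=[0,1,2,17/8,35/16,281/128,563/256]  R=[141/64,71/32,9/4,5/2,3]  ⇒ 1127/512
g_13 [BBBRRRBBRRBBR]  L=[0,1,2,17/8,35/16,281/128,563/256]  R=[1127/512,141/64,71/32,9/4,5/2,3]  ⇒ 2253/1024
g_14 [BBBRRRBBRRBBRR]  L=[0,1,2,17/8,35/16,281/128,563/256]  R=[2253/1024,1127/512,141/64,71/32,9/4,5/2,3]  ⇒ 4505/2048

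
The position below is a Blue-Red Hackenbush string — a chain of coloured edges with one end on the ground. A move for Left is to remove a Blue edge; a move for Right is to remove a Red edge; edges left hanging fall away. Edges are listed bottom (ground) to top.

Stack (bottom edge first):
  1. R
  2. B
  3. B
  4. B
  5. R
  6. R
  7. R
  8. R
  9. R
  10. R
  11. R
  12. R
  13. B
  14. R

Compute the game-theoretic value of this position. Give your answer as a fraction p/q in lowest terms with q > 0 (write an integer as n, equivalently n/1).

-2043/8192

edge 1 of 14 (R): { (no moves) | 0 } — -1
edge 2 of 14 (B): { -1 | 0 } — -1/2
edge 3 of 14 (B): { -1, -1/2 | 0 } — -1/4
edge 4 of 14 (B): { -1, -1/2, -1/4 | 0 } — -1/8
edge 5 of 14 (R): { -1, -1/2, -1/4 | -1/8, 0 } — -3/16
edge 6 of 14 (R): { -1, -1/2, -1/4 | -3/16, -1/8, 0 } — -7/32
edge 7 of 14 (R): { -1, -1/2, -1/4 | -7/32, -3/16, -1/8, 0 } — -15/64
edge 8 of 14 (R): { -1, -1/2, -1/4 | -15/64, -7/32, -3/16, -1/8, 0 } — -31/128
edge 9 of 14 (R): { -1, -1/2, -1/4 | -31/128, -15/64, -7/32, -3/16, -1/8, 0 } — -63/256
edge 10 of 14 (R): { -1, -1/2, -1/4 | -63/256, -31/128, -15/64, -7/32, -3/16, -1/8, 0 } — -127/512
edge 11 of 14 (R): { -1, -1/2, -1/4 | -127/512, -63/256, -31/128, -15/64, -7/32, -3/16, -1/8, 0 } — -255/1024
edge 12 of 14 (R): { -1, -1/2, -1/4 | -255/1024, -127/512, -63/256, -31/128, -15/64, -7/32, -3/16, -1/8, 0 } — -511/2048
edge 13 of 14 (B): { -1, -1/2, -1/4, -511/2048 | -255/1024, -127/512, -63/256, -31/128, -15/64, -7/32, -3/16, -1/8, 0 } — -1021/4096
edge 14 of 14 (R): { -1, -1/2, -1/4, -511/2048 | -1021/4096, -255/1024, -127/512, -63/256, -31/128, -15/64, -7/32, -3/16, -1/8, 0 } — -2043/8192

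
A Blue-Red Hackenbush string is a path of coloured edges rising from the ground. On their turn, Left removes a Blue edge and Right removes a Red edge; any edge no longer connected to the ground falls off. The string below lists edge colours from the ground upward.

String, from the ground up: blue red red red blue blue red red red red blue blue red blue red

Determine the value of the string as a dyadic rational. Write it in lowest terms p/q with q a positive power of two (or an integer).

Recurse on prefixes of the 15-edge string blue red red red blue blue red red red red blue blue red blue red:
step 1: add blue to get b; options L={ 0 } R={ — } ⇒ 1
step 2: add red to get br; options L={ 0 } R={ 1 } ⇒ 1/2
step 3: add red to get brr; options L={ 0 } R={ 1/2 1 } ⇒ 1/4
step 4: add red to get brrr; options L={ 0 } R={ 1/4 1/2 1 } ⇒ 1/8
step 5: add blue to get brrrb; options L={ 0 1/8 } R={ 1/4 1/2 1 } ⇒ 3/16
step 6: add blue to get brrrbb; options L={ 0 1/8 3/16 } R={ 1/4 1/2 1 } ⇒ 7/32
step 7: add red to get brrrbbr; options L={ 0 1/8 3/16 } R={ 7/32 1/4 1/2 1 } ⇒ 13/64
step 8: add red to get brrrbbrr; options L={ 0 1/8 3/16 } R={ 13/64 7/32 1/4 1/2 1 } ⇒ 25/128
step 9: add red to get brrrbbrrr; options L={ 0 1/8 3/16 } R={ 25/128 13/64 7/32 1/4 1/2 1 } ⇒ 49/256
step 10: add red to get brrrbbrrrr; options L={ 0 1/8 3/16 } R={ 49/256 25/128 13/64 7/32 1/4 1/2 1 } ⇒ 97/512
step 11: add blue to get brrrbbrrrrb; options L={ 0 1/8 3/16 97/512 } R={ 49/256 25/128 13/64 7/32 1/4 1/2 1 } ⇒ 195/1024
step 12: add blue to get brrrbbrrrrbb; options L={ 0 1/8 3/16 97/512 195/1024 } R={ 49/256 25/128 13/64 7/32 1/4 1/2 1 } ⇒ 391/2048
step 13: add red to get brrrbbrrrrbbr; options L={ 0 1/8 3/16 97/512 195/1024 } R={ 391/2048 49/256 25/128 13/64 7/32 1/4 1/2 1 } ⇒ 781/4096
step 14: add blue to get brrrbbrrrrbbrb; options L={ 0 1/8 3/16 97/512 195/1024 781/4096 } R={ 391/2048 49/256 25/128 13/64 7/32 1/4 1/2 1 } ⇒ 1563/8192
step 15: add red to get brrrbbrrrrbbrbr; options L={ 0 1/8 3/16 97/512 195/1024 781/4096 } R={ 1563/8192 391/2048 49/256 25/128 13/64 7/32 1/4 1/2 1 } ⇒ 3125/16384

3125/16384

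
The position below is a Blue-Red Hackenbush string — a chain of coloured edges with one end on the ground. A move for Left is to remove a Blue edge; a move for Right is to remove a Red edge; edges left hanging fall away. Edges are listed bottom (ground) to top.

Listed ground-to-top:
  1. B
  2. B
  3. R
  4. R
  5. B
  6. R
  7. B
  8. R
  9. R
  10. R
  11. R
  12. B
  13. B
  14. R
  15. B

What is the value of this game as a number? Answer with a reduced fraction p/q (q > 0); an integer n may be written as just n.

step 1: add B to get B; options L={ 0 } R={ ∅ } => 1
step 2: add B to get BB; options L={ 0, 1 } R={ ∅ } => 2
step 3: add R to get BBR; options L={ 0, 1 } R={ 2 } => 3/2
step 4: add R to get BBRR; options L={ 0, 1 } R={ 3/2, 2 } => 5/4
step 5: add B to get BBRRB; options L={ 0, 1, 5/4 } R={ 3/2, 2 } => 11/8
step 6: add R to get BBRRBR; options L={ 0, 1, 5/4 } R={ 11/8, 3/2, 2 } => 21/16
step 7: add B to get BBRRBRB; options L={ 0, 1, 5/4, 21/16 } R={ 11/8, 3/2, 2 } => 43/32
step 8: add R to get BBRRBRBR; options L={ 0, 1, 5/4, 21/16 } R={ 43/32, 11/8, 3/2, 2 } => 85/64
step 9: add R to get BBRRBRBRR; options L={ 0, 1, 5/4, 21/16 } R={ 85/64, 43/32, 11/8, 3/2, 2 } => 169/128
step 10: add R to get BBRRBRBRRR; options L={ 0, 1, 5/4, 21/16 } R={ 169/128, 85/64, 43/32, 11/8, 3/2, 2 } => 337/256
step 11: add R to get BBRRBRBRRRR; options L={ 0, 1, 5/4, 21/16 } R={ 337/256, 169/128, 85/64, 43/32, 11/8, 3/2, 2 } => 673/512
step 12: add B to get BBRRBRBRRRRB; options L={ 0, 1, 5/4, 21/16, 673/512 } R={ 337/256, 169/128, 85/64, 43/32, 11/8, 3/2, 2 } => 1347/1024
step 13: add B to get BBRRBRBRRRRBB; options L={ 0, 1, 5/4, 21/16, 673/512, 1347/1024 } R={ 337/256, 169/128, 85/64, 43/32, 11/8, 3/2, 2 } => 2695/2048
step 14: add R to get BBRRBRBRRRRBBR; options L={ 0, 1, 5/4, 21/16, 673/512, 1347/1024 } R={ 2695/2048, 337/256, 169/128, 85/64, 43/32, 11/8, 3/2, 2 } => 5389/4096
step 15: add B to get BBRRBRBRRRRBBRB; options L={ 0, 1, 5/4, 21/16, 673/512, 1347/1024, 5389/4096 } R={ 2695/2048, 337/256, 169/128, 85/64, 43/32, 11/8, 3/2, 2 } => 10779/8192

10779/8192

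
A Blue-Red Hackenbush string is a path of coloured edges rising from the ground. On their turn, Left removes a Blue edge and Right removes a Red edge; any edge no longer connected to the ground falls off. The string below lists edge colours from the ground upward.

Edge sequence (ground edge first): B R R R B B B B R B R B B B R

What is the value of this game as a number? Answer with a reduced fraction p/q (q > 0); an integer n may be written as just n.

3933/16384

Prefix values for B R R R B B B B R B R B B B R via {L|R} + simplicity:
edge 1 of 15 (B): { 0 | — } => 1
edge 2 of 15 (R): { 0 | 1 } => 1/2
edge 3 of 15 (R): { 0 | 1/2 1 } => 1/4
edge 4 of 15 (R): { 0 | 1/4 1/2 1 } => 1/8
edge 5 of 15 (B): { 0 1/8 | 1/4 1/2 1 } => 3/16
edge 6 of 15 (B): { 0 1/8 3/16 | 1/4 1/2 1 } => 7/32
edge 7 of 15 (B): { 0 1/8 3/16 7/32 | 1/4 1/2 1 } => 15/64
edge 8 of 15 (B): { 0 1/8 3/16 7/32 15/64 | 1/4 1/2 1 } => 31/128
edge 9 of 15 (R): { 0 1/8 3/16 7/32 15/64 | 31/128 1/4 1/2 1 } => 61/256
edge 10 of 15 (B): { 0 1/8 3/16 7/32 15/64 61/256 | 31/128 1/4 1/2 1 } => 123/512
edge 11 of 15 (R): { 0 1/8 3/16 7/32 15/64 61/256 | 123/512 31/128 1/4 1/2 1 } => 245/1024
edge 12 of 15 (B): { 0 1/8 3/16 7/32 15/64 61/256 245/1024 | 123/512 31/128 1/4 1/2 1 } => 491/2048
edge 13 of 15 (B): { 0 1/8 3/16 7/32 15/64 61/256 245/1024 491/2048 | 123/512 31/128 1/4 1/2 1 } => 983/4096
edge 14 of 15 (B): { 0 1/8 3/16 7/32 15/64 61/256 245/1024 491/2048 983/4096 | 123/512 31/128 1/4 1/2 1 } => 1967/8192
edge 15 of 15 (R): { 0 1/8 3/16 7/32 15/64 61/256 245/1024 491/2048 983/4096 | 1967/8192 123/512 31/128 1/4 1/2 1 } => 3933/16384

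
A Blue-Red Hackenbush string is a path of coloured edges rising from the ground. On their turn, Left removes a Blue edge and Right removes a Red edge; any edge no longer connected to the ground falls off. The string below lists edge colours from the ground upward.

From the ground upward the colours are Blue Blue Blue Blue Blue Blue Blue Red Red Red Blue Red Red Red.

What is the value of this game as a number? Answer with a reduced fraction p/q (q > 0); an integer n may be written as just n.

v(B) = { 0 | (no moves) } => 1
v(BB) = { 0,1 | (no moves) } => 2
v(BBB) = { 0,1,2 | (no moves) } => 3
v(BBBB) = { 0,1,2,3 | (no moves) } => 4
v(BBBBB) = { 0,1,2,3,4 | (no moves) } => 5
v(BBBBBB) = { 0,1,2,3,4,5 | (no moves) } => 6
v(BBBBBBB) = { 0,1,2,3,4,5,6 | (no moves) } => 7
v(BBBBBBBR) = { 0,1,2,3,4,5,6 | 7 } => 13/2
v(BBBBBBBRR) = { 0,1,2,3,4,5,6 | 13/2,7 } => 25/4
v(BBBBBBBRRR) = { 0,1,2,3,4,5,6 | 25/4,13/2,7 } => 49/8
v(BBBBBBBRRRB) = { 0,1,2,3,4,5,6,49/8 | 25/4,13/2,7 } => 99/16
v(BBBBBBBRRRBR) = { 0,1,2,3,4,5,6,49/8 | 99/16,25/4,13/2,7 } => 197/32
v(BBBBBBBRRRBRR) = { 0,1,2,3,4,5,6,49/8 | 197/32,99/16,25/4,13/2,7 } => 393/64
v(BBBBBBBRRRBRRR) = { 0,1,2,3,4,5,6,49/8 | 393/64,197/32,99/16,25/4,13/2,7 } => 785/128

785/128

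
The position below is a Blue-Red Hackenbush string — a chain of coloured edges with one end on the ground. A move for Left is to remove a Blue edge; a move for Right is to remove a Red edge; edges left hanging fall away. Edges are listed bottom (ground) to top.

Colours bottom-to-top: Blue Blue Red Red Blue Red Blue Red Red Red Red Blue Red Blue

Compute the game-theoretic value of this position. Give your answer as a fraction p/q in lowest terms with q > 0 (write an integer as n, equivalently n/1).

5387/4096

step 1: add Blue to get B; options L={ 0 } R={  } → 1
step 2: add Blue to get BB; options L={ 0, 1 } R={  } → 2
step 3: add Red to get BBR; options L={ 0, 1 } R={ 2 } → 3/2
step 4: add Red to get BBRR; options L={ 0, 1 } R={ 3/2, 2 } → 5/4
step 5: add Blue to get BBRRB; options L={ 0, 1, 5/4 } R={ 3/2, 2 } → 11/8
step 6: add Red to get BBRRBR; options L={ 0, 1, 5/4 } R={ 11/8, 3/2, 2 } → 21/16
step 7: add Blue to get BBRRBRB; options L={ 0, 1, 5/4, 21/16 } R={ 11/8, 3/2, 2 } → 43/32
step 8: add Red to get BBRRBRBR; options L={ 0, 1, 5/4, 21/16 } R={ 43/32, 11/8, 3/2, 2 } → 85/64
step 9: add Red to get BBRRBRBRR; options L={ 0, 1, 5/4, 21/16 } R={ 85/64, 43/32, 11/8, 3/2, 2 } → 169/128
step 10: add Red to get BBRRBRBRRR; options L={ 0, 1, 5/4, 21/16 } R={ 169/128, 85/64, 43/32, 11/8, 3/2, 2 } → 337/256
step 11: add Red to get BBRRBRBRRRR; options L={ 0, 1, 5/4, 21/16 } R={ 337/256, 169/128, 85/64, 43/32, 11/8, 3/2, 2 } → 673/512
step 12: add Blue to get BBRRBRBRRRRB; options L={ 0, 1, 5/4, 21/16, 673/512 } R={ 337/256, 169/128, 85/64, 43/32, 11/8, 3/2, 2 } → 1347/1024
step 13: add Red to get BBRRBRBRRRRBR; options L={ 0, 1, 5/4, 21/16, 673/512 } R={ 1347/1024, 337/256, 169/128, 85/64, 43/32, 11/8, 3/2, 2 } → 2693/2048
step 14: add Blue to get BBRRBRBRRRRBRB; options L={ 0, 1, 5/4, 21/16, 673/512, 2693/2048 } R={ 1347/1024, 337/256, 169/128, 85/64, 43/32, 11/8, 3/2, 2 } → 5387/4096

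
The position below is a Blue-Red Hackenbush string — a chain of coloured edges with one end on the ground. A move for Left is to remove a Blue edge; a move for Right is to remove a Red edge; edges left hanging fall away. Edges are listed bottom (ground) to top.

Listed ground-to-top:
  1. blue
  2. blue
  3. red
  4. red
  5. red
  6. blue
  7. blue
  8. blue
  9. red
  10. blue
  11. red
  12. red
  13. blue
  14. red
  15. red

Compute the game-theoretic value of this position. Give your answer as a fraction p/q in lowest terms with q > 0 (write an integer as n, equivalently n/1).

10057/8192

value_1 [b]  L=[0]  R=[(no moves)]  gives 1
value_2 [bb]  L=[0; 1]  R=[(no moves)]  gives 2
value_3 [bbr]  L=[0; 1]  R=[2]  gives 3/2
value_4 [bbrr]  L=[0; 1]  R=[3/2; 2]  gives 5/4
value_5 [bbrrr]  L=[0; 1]  R=[5/4; 3/2; 2]  gives 9/8
value_6 [bbrrrb]  L=[0; 1; 9/8]  R=[5/4; 3/2; 2]  gives 19/16
value_7 [bbrrrbb]  L=[0; 1; 9/8; 19/16]  R=[5/4; 3/2; 2]  gives 39/32
value_8 [bbrrrbbb]  L=[0; 1; 9/8; 19/16; 39/32]  R=[5/4; 3/2; 2]  gives 79/64
value_9 [bbrrrbbbr]  L=[0; 1; 9/8; 19/16; 39/32]  R=[79/64; 5/4; 3/2; 2]  gives 157/128
value_10 [bbrrrbbbrb]  L=[0; 1; 9/8; 19/16; 39/32; 157/128]  R=[79/64; 5/4; 3/2; 2]  gives 315/256
value_11 [bbrrrbbbrbr]  L=[0; 1; 9/8; 19/16; 39/32; 157/128]  R=[315/256; 79/64; 5/4; 3/2; 2]  gives 629/512
value_12 [bbrrrbbbrbrr]  L=[0; 1; 9/8; 19/16; 39/32; 157/128]  R=[629/512; 315/256; 79/64; 5/4; 3/2; 2]  gives 1257/1024
value_13 [bbrrrbbbrbrrb]  L=[0; 1; 9/8; 19/16; 39/32; 157/128; 1257/1024]  R=[629/512; 315/256; 79/64; 5/4; 3/2; 2]  gives 2515/2048
value_14 [bbrrrbbbrbrrbr]  L=[0; 1; 9/8; 19/16; 39/32; 157/128; 1257/1024]  R=[2515/2048; 629/512; 315/256; 79/64; 5/4; 3/2; 2]  gives 5029/4096
value_15 [bbrrrbbbrbrrbrr]  L=[0; 1; 9/8; 19/16; 39/32; 157/128; 1257/1024]  R=[5029/4096; 2515/2048; 629/512; 315/256; 79/64; 5/4; 3/2; 2]  gives 10057/8192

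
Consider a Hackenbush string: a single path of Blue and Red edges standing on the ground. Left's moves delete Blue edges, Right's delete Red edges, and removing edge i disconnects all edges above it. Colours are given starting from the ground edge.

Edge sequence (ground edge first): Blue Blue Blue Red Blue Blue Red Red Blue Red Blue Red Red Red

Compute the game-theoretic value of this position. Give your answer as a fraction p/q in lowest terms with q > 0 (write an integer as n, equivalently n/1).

5713/2048

edge 1 of 14 (Blue): { 0 |  } -> 1
edge 2 of 14 (Blue): { 0; 1 |  } -> 2
edge 3 of 14 (Blue): { 0; 1; 2 |  } -> 3
edge 4 of 14 (Red): { 0; 1; 2 | 3 } -> 5/2
edge 5 of 14 (Blue): { 0; 1; 2; 5/2 | 3 } -> 11/4
edge 6 of 14 (Blue): { 0; 1; 2; 5/2; 11/4 | 3 } -> 23/8
edge 7 of 14 (Red): { 0; 1; 2; 5/2; 11/4 | 23/8; 3 } -> 45/16
edge 8 of 14 (Red): { 0; 1; 2; 5/2; 11/4 | 45/16; 23/8; 3 } -> 89/32
edge 9 of 14 (Blue): { 0; 1; 2; 5/2; 11/4; 89/32 | 45/16; 23/8; 3 } -> 179/64
edge 10 of 14 (Red): { 0; 1; 2; 5/2; 11/4; 89/32 | 179/64; 45/16; 23/8; 3 } -> 357/128
edge 11 of 14 (Blue): { 0; 1; 2; 5/2; 11/4; 89/32; 357/128 | 179/64; 45/16; 23/8; 3 } -> 715/256
edge 12 of 14 (Red): { 0; 1; 2; 5/2; 11/4; 89/32; 357/128 | 715/256; 179/64; 45/16; 23/8; 3 } -> 1429/512
edge 13 of 14 (Red): { 0; 1; 2; 5/2; 11/4; 89/32; 357/128 | 1429/512; 715/256; 179/64; 45/16; 23/8; 3 } -> 2857/1024
edge 14 of 14 (Red): { 0; 1; 2; 5/2; 11/4; 89/32; 357/128 | 2857/1024; 1429/512; 715/256; 179/64; 45/16; 23/8; 3 } -> 5713/2048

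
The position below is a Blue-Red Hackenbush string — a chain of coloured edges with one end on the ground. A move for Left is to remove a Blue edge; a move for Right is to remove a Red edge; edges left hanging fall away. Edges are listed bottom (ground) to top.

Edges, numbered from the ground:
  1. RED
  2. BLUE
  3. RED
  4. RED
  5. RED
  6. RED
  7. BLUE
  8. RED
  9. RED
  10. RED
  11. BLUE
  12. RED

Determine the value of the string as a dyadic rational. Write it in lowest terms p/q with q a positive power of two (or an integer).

v(R) = {  | 0 } -> -1
v(RB) = { -1 | 0 } -> -1/2
v(RBR) = { -1 | -1/2 0 } -> -3/4
v(RBRR) = { -1 | -3/4 -1/2 0 } -> -7/8
v(RBRRR) = { -1 | -7/8 -3/4 -1/2 0 } -> -15/16
v(RBRRRR) = { -1 | -15/16 -7/8 -3/4 -1/2 0 } -> -31/32
v(RBRRRRB) = { -1 -31/32 | -15/16 -7/8 -3/4 -1/2 0 } -> -61/64
v(RBRRRRBR) = { -1 -31/32 | -61/64 -15/16 -7/8 -3/4 -1/2 0 } -> -123/128
v(RBRRRRBRR) = { -1 -31/32 | -123/128 -61/64 -15/16 -7/8 -3/4 -1/2 0 } -> -247/256
v(RBRRRRBRRR) = { -1 -31/32 | -247/256 -123/128 -61/64 -15/16 -7/8 -3/4 -1/2 0 } -> -495/512
v(RBRRRRBRRRB) = { -1 -31/32 -495/512 | -247/256 -123/128 -61/64 -15/16 -7/8 -3/4 -1/2 0 } -> -989/1024
v(RBRRRRBRRRBR) = { -1 -31/32 -495/512 | -989/1024 -247/256 -123/128 -61/64 -15/16 -7/8 -3/4 -1/2 0 } -> -1979/2048

-1979/2048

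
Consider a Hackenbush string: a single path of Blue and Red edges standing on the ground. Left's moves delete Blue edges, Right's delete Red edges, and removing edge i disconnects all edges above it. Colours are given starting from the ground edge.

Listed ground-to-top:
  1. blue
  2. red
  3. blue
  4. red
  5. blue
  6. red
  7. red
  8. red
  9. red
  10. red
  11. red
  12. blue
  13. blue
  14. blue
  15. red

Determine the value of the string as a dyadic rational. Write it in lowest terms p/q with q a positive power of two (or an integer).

10269/16384

val(b) = { 0 | · } ⇒ 1
val(br) = { 0 | 1 } ⇒ 1/2
val(brb) = { 0 1/2 | 1 } ⇒ 3/4
val(brbr) = { 0 1/2 | 3/4 1 } ⇒ 5/8
val(brbrb) = { 0 1/2 5/8 | 3/4 1 } ⇒ 11/16
val(brbrbr) = { 0 1/2 5/8 | 11/16 3/4 1 } ⇒ 21/32
val(brbrbrr) = { 0 1/2 5/8 | 21/32 11/16 3/4 1 } ⇒ 41/64
val(brbrbrrr) = { 0 1/2 5/8 | 41/64 21/32 11/16 3/4 1 } ⇒ 81/128
val(brbrbrrrr) = { 0 1/2 5/8 | 81/128 41/64 21/32 11/16 3/4 1 } ⇒ 161/256
val(brbrbrrrrr) = { 0 1/2 5/8 | 161/256 81/128 41/64 21/32 11/16 3/4 1 } ⇒ 321/512
val(brbrbrrrrrr) = { 0 1/2 5/8 | 321/512 161/256 81/128 41/64 21/32 11/16 3/4 1 } ⇒ 641/1024
val(brbrbrrrrrrb) = { 0 1/2 5/8 641/1024 | 321/512 161/256 81/128 41/64 21/32 11/16 3/4 1 } ⇒ 1283/2048
val(brbrbrrrrrrbb) = { 0 1/2 5/8 641/1024 1283/2048 | 321/512 161/256 81/128 41/64 21/32 11/16 3/4 1 } ⇒ 2567/4096
val(brbrbrrrrrrbbb) = { 0 1/2 5/8 641/1024 1283/2048 2567/4096 | 321/512 161/256 81/128 41/64 21/32 11/16 3/4 1 } ⇒ 5135/8192
val(brbrbrrrrrrbbbr) = { 0 1/2 5/8 641/1024 1283/2048 2567/4096 | 5135/8192 321/512 161/256 81/128 41/64 21/32 11/16 3/4 1 } ⇒ 10269/16384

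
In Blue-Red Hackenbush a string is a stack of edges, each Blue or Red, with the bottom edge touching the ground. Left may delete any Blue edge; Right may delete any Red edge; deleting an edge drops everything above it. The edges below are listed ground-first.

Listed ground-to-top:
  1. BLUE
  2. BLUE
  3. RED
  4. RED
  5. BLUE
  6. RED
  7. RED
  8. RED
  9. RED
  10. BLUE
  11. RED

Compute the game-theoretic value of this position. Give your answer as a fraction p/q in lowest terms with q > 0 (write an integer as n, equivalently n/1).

645/512

Recurse on prefixes of the 11-edge string BLUE BLUE RED RED BLUE RED RED RED RED BLUE RED:
step 1: add BLUE to get B; options L={ 0 } R={  } gives 1
step 2: add BLUE to get BB; options L={ 0 1 } R={  } gives 2
step 3: add RED to get BBR; options L={ 0 1 } R={ 2 } gives 3/2
step 4: add RED to get BBRR; options L={ 0 1 } R={ 3/2 2 } gives 5/4
step 5: add BLUE to get BBRRB; options L={ 0 1 5/4 } R={ 3/2 2 } gives 11/8
step 6: add RED to get BBRRBR; options L={ 0 1 5/4 } R={ 11/8 3/2 2 } gives 21/16
step 7: add RED to get BBRRBRR; options L={ 0 1 5/4 } R={ 21/16 11/8 3/2 2 } gives 41/32
step 8: add RED to get BBRRBRRR; options L={ 0 1 5/4 } R={ 41/32 21/16 11/8 3/2 2 } gives 81/64
step 9: add RED to get BBRRBRRRR; options L={ 0 1 5/4 } R={ 81/64 41/32 21/16 11/8 3/2 2 } gives 161/128
step 10: add BLUE to get BBRRBRRRRB; options L={ 0 1 5/4 161/128 } R={ 81/64 41/32 21/16 11/8 3/2 2 } gives 323/256
step 11: add RED to get BBRRBRRRRBR; options L={ 0 1 5/4 161/128 } R={ 323/256 81/64 41/32 21/16 11/8 3/2 2 } gives 645/512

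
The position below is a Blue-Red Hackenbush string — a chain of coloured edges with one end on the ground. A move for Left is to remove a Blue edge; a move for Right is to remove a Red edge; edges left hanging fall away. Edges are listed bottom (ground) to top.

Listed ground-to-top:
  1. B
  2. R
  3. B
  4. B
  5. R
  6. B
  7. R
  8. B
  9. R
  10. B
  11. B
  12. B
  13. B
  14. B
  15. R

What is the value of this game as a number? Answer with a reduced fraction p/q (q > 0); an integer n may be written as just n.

13693/16384

Build v(s[:k]) for k = 1..15, string s = B R B B R B R B R B B B B B R.
1 of 15 · B · max L 0 · min R +∞ so 1
2 of 15 · BR · max L 0 · min R 1 so 1/2
3 of 15 · BRB · max L 1/2 · min R 1 so 3/4
4 of 15 · BRBB · max L 3/4 · min R 1 so 7/8
5 of 15 · BRBBR · max L 3/4 · min R 7/8 so 13/16
6 of 15 · BRBBRB · max L 13/16 · min R 7/8 so 27/32
7 of 15 · BRBBRBR · max L 13/16 · min R 27/32 so 53/64
8 of 15 · BRBBRBRB · max L 53/64 · min R 27/32 so 107/128
9 of 15 · BRBBRBRBR · max L 53/64 · min R 107/128 so 213/256
10 of 15 · BRBBRBRBRB · max L 213/256 · min R 107/128 so 427/512
11 of 15 · BRBBRBRBRBB · max L 427/512 · min R 107/128 so 855/1024
12 of 15 · BRBBRBRBRBBB · max L 855/1024 · min R 107/128 so 1711/2048
13 of 15 · BRBBRBRBRBBBB · max L 1711/2048 · min R 107/128 so 3423/4096
14 of 15 · BRBBRBRBRBBBBB · max L 3423/4096 · min R 107/128 so 6847/8192
15 of 15 · BRBBRBRBRBBBBBR · max L 3423/4096 · min R 6847/8192 so 13693/16384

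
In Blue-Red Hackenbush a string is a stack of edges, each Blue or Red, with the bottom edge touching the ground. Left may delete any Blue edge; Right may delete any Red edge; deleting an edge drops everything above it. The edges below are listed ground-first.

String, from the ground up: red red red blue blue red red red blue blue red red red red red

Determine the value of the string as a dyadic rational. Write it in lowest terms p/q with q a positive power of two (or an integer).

Recurse on prefixes of the 15-edge string red red red blue blue red red red blue blue red red red red red:
edge 1 of 15 (red): {  | 0 } so -1
edge 2 of 15 (red): {  | -1,0 } so -2
edge 3 of 15 (red): {  | -2,-1,0 } so -3
edge 4 of 15 (blue): { -3 | -2,-1,0 } so -5/2
edge 5 of 15 (blue): { -3,-5/2 | -2,-1,0 } so -9/4
edge 6 of 15 (red): { -3,-5/2 | -9/4,-2,-1,0 } so -19/8
edge 7 of 15 (red): { -3,-5/2 | -19/8,-9/4,-2,-1,0 } so -39/16
edge 8 of 15 (red): { -3,-5/2 | -39/16,-19/8,-9/4,-2,-1,0 } so -79/32
edge 9 of 15 (blue): { -3,-5/2,-79/32 | -39/16,-19/8,-9/4,-2,-1,0 } so -157/64
edge 10 of 15 (blue): { -3,-5/2,-79/32,-157/64 | -39/16,-19/8,-9/4,-2,-1,0 } so -313/128
edge 11 of 15 (red): { -3,-5/2,-79/32,-157/64 | -313/128,-39/16,-19/8,-9/4,-2,-1,0 } so -627/256
edge 12 of 15 (red): { -3,-5/2,-79/32,-157/64 | -627/256,-313/128,-39/16,-19/8,-9/4,-2,-1,0 } so -1255/512
edge 13 of 15 (red): { -3,-5/2,-79/32,-157/64 | -1255/512,-627/256,-313/128,-39/16,-19/8,-9/4,-2,-1,0 } so -2511/1024
edge 14 of 15 (red): { -3,-5/2,-79/32,-157/64 | -2511/1024,-1255/512,-627/256,-313/128,-39/16,-19/8,-9/4,-2,-1,0 } so -5023/2048
edge 15 of 15 (red): { -3,-5/2,-79/32,-157/64 | -5023/2048,-2511/1024,-1255/512,-627/256,-313/128,-39/16,-19/8,-9/4,-2,-1,0 } so -10047/4096

-10047/4096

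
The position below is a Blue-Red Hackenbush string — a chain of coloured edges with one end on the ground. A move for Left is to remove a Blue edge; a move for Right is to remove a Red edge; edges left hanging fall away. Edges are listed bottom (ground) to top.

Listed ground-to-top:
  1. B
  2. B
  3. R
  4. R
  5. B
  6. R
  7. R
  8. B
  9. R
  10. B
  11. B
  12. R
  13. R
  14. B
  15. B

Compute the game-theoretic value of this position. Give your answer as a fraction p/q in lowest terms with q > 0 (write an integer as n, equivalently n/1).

10599/8192

g_1 [B]  L=[0]  R=[(no moves)]  => 1
g_2 [BB]  L=[0, 1]  R=[(no moves)]  => 2
g_3 [BBR]  L=[0, 1]  R=[2]  => 3/2
g_4 [BBRR]  L=[0, 1]  R=[3/2, 2]  => 5/4
g_5 [BBRRB]  L=[0, 1, 5/4]  R=[3/2, 2]  => 11/8
g_6 [BBRRBR]  L=[0, 1, 5/4]  R=[11/8, 3/2, 2]  => 21/16
g_7 [BBRRBRR]  L=[0, 1, 5/4]  R=[21/16, 11/8, 3/2, 2]  => 41/32
g_8 [BBRRBRRB]  L=[0, 1, 5/4, 41/32]  R=[21/16, 11/8, 3/2, 2]  => 83/64
g_9 [BBRRBRRBR]  L=[0, 1, 5/4, 41/32]  R=[83/64, 21/16, 11/8, 3/2, 2]  => 165/128
g_10 [BBRRBRRBRB]  L=[0, 1, 5/4, 41/32, 165/128]  R=[83/64, 21/16, 11/8, 3/2, 2]  => 331/256
g_11 [BBRRBRRBRBB]  L=[0, 1, 5/4, 41/32, 165/128, 331/256]  R=[83/64, 21/16, 11/8, 3/2, 2]  => 663/512
g_12 [BBRRBRRBRBBR]  L=[0, 1, 5/4, 41/32, 165/128, 331/256]  R=[663/512, 83/64, 21/16, 11/8, 3/2, 2]  => 1325/1024
g_13 [BBRRBRRBRBBRR]  L=[0, 1, 5/4, 41/32, 165/128, 331/256]  R=[1325/1024, 663/512, 83/64, 21/16, 11/8, 3/2, 2]  => 2649/2048
g_14 [BBRRBRRBRBBRRB]  L=[0, 1, 5/4, 41/32, 165/128, 331/256, 2649/2048]  R=[1325/1024, 663/512, 83/64, 21/16, 11/8, 3/2, 2]  => 5299/4096
g_15 [BBRRBRRBRBBRRBB]  L=[0, 1, 5/4, 41/32, 165/128, 331/256, 2649/2048, 5299/4096]  R=[1325/1024, 663/512, 83/64, 21/16, 11/8, 3/2, 2]  => 10599/8192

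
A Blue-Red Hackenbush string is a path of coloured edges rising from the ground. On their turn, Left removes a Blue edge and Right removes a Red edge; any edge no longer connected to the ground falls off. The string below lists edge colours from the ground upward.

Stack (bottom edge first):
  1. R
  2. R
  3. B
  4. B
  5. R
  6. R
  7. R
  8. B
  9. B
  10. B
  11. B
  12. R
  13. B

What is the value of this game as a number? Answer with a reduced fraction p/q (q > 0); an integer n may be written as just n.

-2949/2048

Prefix values for R R B B R R R B B B B R B via {L|R} + simplicity:
edge 1 of 13 (R): { (no moves) | 0 } -> -1
edge 2 of 13 (R): { (no moves) | -1 0 } -> -2
edge 3 of 13 (B): { -2 | -1 0 } -> -3/2
edge 4 of 13 (B): { -2 -3/2 | -1 0 } -> -5/4
edge 5 of 13 (R): { -2 -3/2 | -5/4 -1 0 } -> -11/8
edge 6 of 13 (R): { -2 -3/2 | -11/8 -5/4 -1 0 } -> -23/16
edge 7 of 13 (R): { -2 -3/2 | -23/16 -11/8 -5/4 -1 0 } -> -47/32
edge 8 of 13 (B): { -2 -3/2 -47/32 | -23/16 -11/8 -5/4 -1 0 } -> -93/64
edge 9 of 13 (B): { -2 -3/2 -47/32 -93/64 | -23/16 -11/8 -5/4 -1 0 } -> -185/128
edge 10 of 13 (B): { -2 -3/2 -47/32 -93/64 -185/128 | -23/16 -11/8 -5/4 -1 0 } -> -369/256
edge 11 of 13 (B): { -2 -3/2 -47/32 -93/64 -185/128 -369/256 | -23/16 -11/8 -5/4 -1 0 } -> -737/512
edge 12 of 13 (R): { -2 -3/2 -47/32 -93/64 -185/128 -369/256 | -737/512 -23/16 -11/8 -5/4 -1 0 } -> -1475/1024
edge 13 of 13 (B): { -2 -3/2 -47/32 -93/64 -185/128 -369/256 -1475/1024 | -737/512 -23/16 -11/8 -5/4 -1 0 } -> -2949/2048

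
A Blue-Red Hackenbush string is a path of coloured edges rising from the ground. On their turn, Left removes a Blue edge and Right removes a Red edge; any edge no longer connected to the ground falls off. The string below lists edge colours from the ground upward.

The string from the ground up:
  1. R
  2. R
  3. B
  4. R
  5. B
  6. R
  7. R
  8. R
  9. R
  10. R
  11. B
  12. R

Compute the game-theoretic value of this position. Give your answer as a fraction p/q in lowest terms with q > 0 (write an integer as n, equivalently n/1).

-1787/1024

Prefix values for R R B R B R R R R R B R via {L|R} + simplicity:
1 of 12 · R · max L −∞ · min R 0 -> -1
2 of 12 · RR · max L −∞ · min R -1 -> -2
3 of 12 · RRB · max L -2 · min R -1 -> -3/2
4 of 12 · RRBR · max L -2 · min R -3/2 -> -7/4
5 of 12 · RRBRB · max L -7/4 · min R -3/2 -> -13/8
6 of 12 · RRBRBR · max L -7/4 · min R -13/8 -> -27/16
7 of 12 · RRBRBRR · max L -7/4 · min R -27/16 -> -55/32
8 of 12 · RRBRBRRR · max L -7/4 · min R -55/32 -> -111/64
9 of 12 · RRBRBRRRR · max L -7/4 · min R -111/64 -> -223/128
10 of 12 · RRBRBRRRRR · max L -7/4 · min R -223/128 -> -447/256
11 of 12 · RRBRBRRRRRB · max L -447/256 · min R -223/128 -> -893/512
12 of 12 · RRBRBRRRRRBR · max L -447/256 · min R -893/512 -> -1787/1024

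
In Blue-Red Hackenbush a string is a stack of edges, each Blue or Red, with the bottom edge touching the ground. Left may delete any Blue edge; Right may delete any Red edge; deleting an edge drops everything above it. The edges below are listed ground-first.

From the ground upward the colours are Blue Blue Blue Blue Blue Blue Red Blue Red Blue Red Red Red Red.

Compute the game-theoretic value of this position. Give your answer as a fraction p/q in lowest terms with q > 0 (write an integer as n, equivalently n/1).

Build val(s[:k]) for k = 1..14, string s = Blue Blue Blue Blue Blue Blue Red Blue Red Blue Red Red Red Red.
1 of 14 · B · max L 0 · min R +∞ -> 1
2 of 14 · BB · max L 1 · min R +∞ -> 2
3 of 14 · BBB · max L 2 · min R +∞ -> 3
4 of 14 · BBBB · max L 3 · min R +∞ -> 4
5 of 14 · BBBBB · max L 4 · min R +∞ -> 5
6 of 14 · BBBBBB · max L 5 · min R +∞ -> 6
7 of 14 · BBBBBBR · max L 5 · min R 6 -> 11/2
8 of 14 · BBBBBBRB · max L 11/2 · min R 6 -> 23/4
9 of 14 · BBBBBBRBR · max L 11/2 · min R 23/4 -> 45/8
10 of 14 · BBBBBBRBRB · max L 45/8 · min R 23/4 -> 91/16
11 of 14 · BBBBBBRBRBR · max L 45/8 · min R 91/16 -> 181/32
12 of 14 · BBBBBBRBRBRR · max L 45/8 · min R 181/32 -> 361/64
13 of 14 · BBBBBBRBRBRRR · max L 45/8 · min R 361/64 -> 721/128
14 of 14 · BBBBBBRBRBRRRR · max L 45/8 · min R 721/128 -> 1441/256

1441/256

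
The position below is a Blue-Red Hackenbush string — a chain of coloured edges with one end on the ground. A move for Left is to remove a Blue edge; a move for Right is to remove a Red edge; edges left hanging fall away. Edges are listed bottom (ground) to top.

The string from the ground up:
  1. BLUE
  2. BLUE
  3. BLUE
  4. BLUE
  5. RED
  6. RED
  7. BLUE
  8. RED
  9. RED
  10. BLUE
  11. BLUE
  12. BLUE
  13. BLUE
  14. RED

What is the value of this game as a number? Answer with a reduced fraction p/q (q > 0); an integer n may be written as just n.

3389/1024

B: Left { 0 }, Right { none } ⇒ simplest 1
BB: Left { 0; 1 }, Right { none } ⇒ simplest 2
BBB: Left { 0; 1; 2 }, Right { none } ⇒ simplest 3
BBBB: Left { 0; 1; 2; 3 }, Right { none } ⇒ simplest 4
BBBBR: Left { 0; 1; 2; 3 }, Right { 4 } ⇒ simplest 7/2
BBBBRR: Left { 0; 1; 2; 3 }, Right { 7/2; 4 } ⇒ simplest 13/4
BBBBRRB: Left { 0; 1; 2; 3; 13/4 }, Right { 7/2; 4 } ⇒ simplest 27/8
BBBBRRBR: Left { 0; 1; 2; 3; 13/4 }, Right { 27/8; 7/2; 4 } ⇒ simplest 53/16
BBBBRRBRR: Left { 0; 1; 2; 3; 13/4 }, Right { 53/16; 27/8; 7/2; 4 } ⇒ simplest 105/32
BBBBRRBRRB: Left { 0; 1; 2; 3; 13/4; 105/32 }, Right { 53/16; 27/8; 7/2; 4 } ⇒ simplest 211/64
BBBBRRBRRBB: Left { 0; 1; 2; 3; 13/4; 105/32; 211/64 }, Right { 53/16; 27/8; 7/2; 4 } ⇒ simplest 423/128
BBBBRRBRRBBB: Left { 0; 1; 2; 3; 13/4; 105/32; 211/64; 423/128 }, Right { 53/16; 27/8; 7/2; 4 } ⇒ simplest 847/256
BBBBRRBRRBBBB: Left { 0; 1; 2; 3; 13/4; 105/32; 211/64; 423/128; 847/256 }, Right { 53/16; 27/8; 7/2; 4 } ⇒ simplest 1695/512
BBBBRRBRRBBBBR: Left { 0; 1; 2; 3; 13/4; 105/32; 211/64; 423/128; 847/256 }, Right { 1695/512; 53/16; 27/8; 7/2; 4 } ⇒ simplest 3389/1024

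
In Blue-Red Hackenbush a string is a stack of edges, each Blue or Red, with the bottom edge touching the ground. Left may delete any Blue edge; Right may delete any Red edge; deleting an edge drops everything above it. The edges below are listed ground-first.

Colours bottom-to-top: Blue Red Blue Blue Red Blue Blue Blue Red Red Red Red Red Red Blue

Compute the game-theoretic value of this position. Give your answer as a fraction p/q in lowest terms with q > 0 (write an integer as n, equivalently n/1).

Prefix values for Blue Red Blue Blue Red Blue Blue Blue Red Red Red Red Red Red Blue via {L|R} + simplicity:
g(B) = { 0 |  } so 1
g(BR) = { 0 | 1 } so 1/2
g(BRB) = { 0 1/2 | 1 } so 3/4
g(BRBB) = { 0 1/2 3/4 | 1 } so 7/8
g(BRBBR) = { 0 1/2 3/4 | 7/8 1 } so 13/16
g(BRBBRB) = { 0 1/2 3/4 13/16 | 7/8 1 } so 27/32
g(BRBBRBB) = { 0 1/2 3/4 13/16 27/32 | 7/8 1 } so 55/64
g(BRBBRBBB) = { 0 1/2 3/4 13/16 27/32 55/64 | 7/8 1 } so 111/128
g(BRBBRBBBR) = { 0 1/2 3/4 13/16 27/32 55/64 | 111/128 7/8 1 } so 221/256
g(BRBBRBBBRR) = { 0 1/2 3/4 13/16 27/32 55/64 | 221/256 111/128 7/8 1 } so 441/512
g(BRBBRBBBRRR) = { 0 1/2 3/4 13/16 27/32 55/64 | 441/512 221/256 111/128 7/8 1 } so 881/1024
g(BRBBRBBBRRRR) = { 0 1/2 3/4 13/16 27/32 55/64 | 881/1024 441/512 221/256 111/128 7/8 1 } so 1761/2048
g(BRBBRBBBRRRRR) = { 0 1/2 3/4 13/16 27/32 55/64 | 1761/2048 881/1024 441/512 221/256 111/128 7/8 1 } so 3521/4096
g(BRBBRBBBRRRRRR) = { 0 1/2 3/4 13/16 27/32 55/64 | 3521/4096 1761/2048 881/1024 441/512 221/256 111/128 7/8 1 } so 7041/8192
g(BRBBRBBBRRRRRRB) = { 0 1/2 3/4 13/16 27/32 55/64 7041/8192 | 3521/4096 1761/2048 881/1024 441/512 221/256 111/128 7/8 1 } so 14083/16384

14083/16384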